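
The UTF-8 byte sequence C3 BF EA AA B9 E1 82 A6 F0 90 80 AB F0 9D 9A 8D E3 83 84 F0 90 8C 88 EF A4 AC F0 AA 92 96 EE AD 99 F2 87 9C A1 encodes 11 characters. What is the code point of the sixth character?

Offset 0: leading byte 0xC3 = 11000011 → 2-byte char #1 = C3 BF.
Offset 2: leading byte 0xEA = 11101010 → 3-byte char #2 = EA AA B9.
Offset 5: leading byte 0xE1 = 11100001 → 3-byte char #3 = E1 82 A6.
Offset 8: leading byte 0xF0 = 11110000 → 4-byte char #4 = F0 90 80 AB.
Offset 12: leading byte 0xF0 = 11110000 → 4-byte char #5 = F0 9D 9A 8D.
Offset 16: leading byte 0xE3 = 11100011 → 3-byte char #6 = E3 83 84.
Leading byte 0xE3 = 11100011 matches 1110xxxx → 3-byte sequence.
Byte 1: 0xE3 = 11100011, payload 0011 (4 bits).
Byte 2: 0x83 = 10000011 (10xxxxxx ✓), payload 000011.
Byte 3: 0x84 = 10000100 (10xxxxxx ✓), payload 000100.
Concatenate: 0011000011000100 = 0x30C4 (16 bits → U+30C4).

U+30C4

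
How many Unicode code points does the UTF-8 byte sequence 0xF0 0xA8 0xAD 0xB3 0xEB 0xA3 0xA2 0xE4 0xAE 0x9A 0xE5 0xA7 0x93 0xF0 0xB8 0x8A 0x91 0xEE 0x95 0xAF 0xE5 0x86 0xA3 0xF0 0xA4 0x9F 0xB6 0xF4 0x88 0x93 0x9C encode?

Byte at offset 0: 0xF0 = 11110000 → 4-byte char (#1). Advance 4.
Byte at offset 4: 0xEB = 11101011 → 3-byte char (#2). Advance 3.
Byte at offset 7: 0xE4 = 11100100 → 3-byte char (#3). Advance 3.
Byte at offset 10: 0xE5 = 11100101 → 3-byte char (#4). Advance 3.
Byte at offset 13: 0xF0 = 11110000 → 4-byte char (#5). Advance 4.
Byte at offset 17: 0xEE = 11101110 → 3-byte char (#6). Advance 3.
Byte at offset 20: 0xE5 = 11100101 → 3-byte char (#7). Advance 3.
Byte at offset 23: 0xF0 = 11110000 → 4-byte char (#8). Advance 4.
Byte at offset 27: 0xF4 = 11110100 → 4-byte char (#9). Advance 4.
Reached end at offset 31 after 9 code points.

9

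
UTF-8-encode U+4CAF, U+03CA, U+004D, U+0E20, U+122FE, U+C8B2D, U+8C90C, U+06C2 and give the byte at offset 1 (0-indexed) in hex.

0xB2

U+4CAF → 3-byte form E4 B2 AF at offsets 0–2.
Offset 1 falls in char 1's range; it's byte 2 of E4 B2 AF = 0xB2.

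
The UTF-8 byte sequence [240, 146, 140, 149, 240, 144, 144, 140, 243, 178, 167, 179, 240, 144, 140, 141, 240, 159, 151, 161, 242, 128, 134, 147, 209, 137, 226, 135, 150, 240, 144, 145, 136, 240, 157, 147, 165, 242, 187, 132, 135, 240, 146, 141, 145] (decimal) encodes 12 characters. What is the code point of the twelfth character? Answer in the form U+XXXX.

Offset 0: leading byte 0xF0 = 11110000 → 4-byte char #1 = F0 92 8C 95.
Offset 4: leading byte 0xF0 = 11110000 → 4-byte char #2 = F0 90 90 8C.
Offset 8: leading byte 0xF3 = 11110011 → 4-byte char #3 = F3 B2 A7 B3.
Offset 12: leading byte 0xF0 = 11110000 → 4-byte char #4 = F0 90 8C 8D.
Offset 16: leading byte 0xF0 = 11110000 → 4-byte char #5 = F0 9F 97 A1.
Offset 20: leading byte 0xF2 = 11110010 → 4-byte char #6 = F2 80 86 93.
Offset 24: leading byte 0xD1 = 11010001 → 2-byte char #7 = D1 89.
Offset 26: leading byte 0xE2 = 11100010 → 3-byte char #8 = E2 87 96.
Offset 29: leading byte 0xF0 = 11110000 → 4-byte char #9 = F0 90 91 88.
Offset 33: leading byte 0xF0 = 11110000 → 4-byte char #10 = F0 9D 93 A5.
Offset 37: leading byte 0xF2 = 11110010 → 4-byte char #11 = F2 BB 84 87.
Offset 41: leading byte 0xF0 = 11110000 → 4-byte char #12 = F0 92 8D 91.
Leading byte 0xF0 = 11110000 matches 11110xxx → 4-byte sequence.
Byte 1: 0xF0 = 11110000, payload 000 (3 bits).
Byte 2: 0x92 = 10010010 (10xxxxxx ✓), payload 010010.
Byte 3: 0x8D = 10001101 (10xxxxxx ✓), payload 001101.
Byte 4: 0x91 = 10010001 (10xxxxxx ✓), payload 010001.
Concatenate: 000010010001101010001 = 0x12351 (21 bits → U+12351).

U+12351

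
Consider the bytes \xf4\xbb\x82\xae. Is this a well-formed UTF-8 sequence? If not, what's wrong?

Leading byte 0xF4 = 11110100 → 4-byte form.
Payload = 0x13B0AE, which exceeds U+10FFFF, the maximum Unicode code point. (Leading bytes F5–FF, or F4 followed by ≥ 0x90, are invalid.)

invalid (encodes a value above U+10FFFF)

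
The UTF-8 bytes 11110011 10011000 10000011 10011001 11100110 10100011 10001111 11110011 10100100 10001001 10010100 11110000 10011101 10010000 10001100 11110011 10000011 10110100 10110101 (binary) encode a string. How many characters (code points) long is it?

5

Byte at offset 0: 0xF3 = 11110011 → 4-byte char (#1). Advance 4.
Byte at offset 4: 0xE6 = 11100110 → 3-byte char (#2). Advance 3.
Byte at offset 7: 0xF3 = 11110011 → 4-byte char (#3). Advance 4.
Byte at offset 11: 0xF0 = 11110000 → 4-byte char (#4). Advance 4.
Byte at offset 15: 0xF3 = 11110011 → 4-byte char (#5). Advance 4.
Reached end at offset 19 after 5 code points.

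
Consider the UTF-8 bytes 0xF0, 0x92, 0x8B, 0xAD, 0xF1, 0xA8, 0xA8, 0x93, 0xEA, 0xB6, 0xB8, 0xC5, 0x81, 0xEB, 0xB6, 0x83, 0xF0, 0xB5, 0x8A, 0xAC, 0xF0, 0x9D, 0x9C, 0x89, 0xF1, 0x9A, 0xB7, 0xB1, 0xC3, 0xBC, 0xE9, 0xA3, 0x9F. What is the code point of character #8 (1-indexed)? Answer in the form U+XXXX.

U+5ADF1

Offset 0: leading byte 0xF0 = 11110000 → 4-byte char #1 = F0 92 8B AD.
Offset 4: leading byte 0xF1 = 11110001 → 4-byte char #2 = F1 A8 A8 93.
Offset 8: leading byte 0xEA = 11101010 → 3-byte char #3 = EA B6 B8.
Offset 11: leading byte 0xC5 = 11000101 → 2-byte char #4 = C5 81.
Offset 13: leading byte 0xEB = 11101011 → 3-byte char #5 = EB B6 83.
Offset 16: leading byte 0xF0 = 11110000 → 4-byte char #6 = F0 B5 8A AC.
Offset 20: leading byte 0xF0 = 11110000 → 4-byte char #7 = F0 9D 9C 89.
Offset 24: leading byte 0xF1 = 11110001 → 4-byte char #8 = F1 9A B7 B1.
Leading byte 0xF1 = 11110001 matches 11110xxx → 4-byte sequence.
Byte 1: 0xF1 = 11110001, payload 001 (3 bits).
Byte 2: 0x9A = 10011010 (10xxxxxx ✓), payload 011010.
Byte 3: 0xB7 = 10110111 (10xxxxxx ✓), payload 110111.
Byte 4: 0xB1 = 10110001 (10xxxxxx ✓), payload 110001.
Concatenate: 001011010110111110001 = 0x5ADF1 (21 bits → U+5ADF1).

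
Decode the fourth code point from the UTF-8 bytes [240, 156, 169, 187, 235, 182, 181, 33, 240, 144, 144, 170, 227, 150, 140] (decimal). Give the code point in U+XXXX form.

U+1042A

Offset 0: leading byte 0xF0 = 11110000 → 4-byte char #1 = F0 9C A9 BB.
Offset 4: leading byte 0xEB = 11101011 → 3-byte char #2 = EB B6 B5.
Offset 7: leading byte 0x21 = 00100001 → 1-byte char #3 = 21.
Offset 8: leading byte 0xF0 = 11110000 → 4-byte char #4 = F0 90 90 AA.
Leading byte 0xF0 = 11110000 matches 11110xxx → 4-byte sequence.
Byte 1: 0xF0 = 11110000, payload 000 (3 bits).
Byte 2: 0x90 = 10010000 (10xxxxxx ✓), payload 010000.
Byte 3: 0x90 = 10010000 (10xxxxxx ✓), payload 010000.
Byte 4: 0xAA = 10101010 (10xxxxxx ✓), payload 101010.
Concatenate: 000010000010000101010 = 0x1042A (21 bits → U+1042A).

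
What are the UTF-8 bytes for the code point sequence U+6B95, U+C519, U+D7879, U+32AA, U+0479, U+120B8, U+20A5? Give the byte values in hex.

E6 AE 95 EC 94 99 F3 97 A1 B9 E3 8A AA D1 B9 F0 92 82 B8 E2 82 A5

U+6B95: 3-byte form → E6 AE 95.
U+C519: 3-byte form → EC 94 99.
U+D7879: 4-byte form → F3 97 A1 B9.
U+32AA: 3-byte form → E3 8A AA.
U+0479: 2-byte form → D1 B9.
U+120B8: 4-byte form → F0 92 82 B8.
U+20A5: 3-byte form → E2 82 A5.
Concatenated (22 bytes): E6 AE 95 EC 94 99 F3 97 A1 B9 E3 8A AA D1 B9 F0 92 82 B8 E2 82 A5.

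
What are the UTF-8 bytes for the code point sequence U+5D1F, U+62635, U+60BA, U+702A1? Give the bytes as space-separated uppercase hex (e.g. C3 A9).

E5 B4 9F F1 A2 98 B5 E6 82 BA F1 B0 8A A1

U+5D1F: 3-byte form → E5 B4 9F.
U+62635: 4-byte form → F1 A2 98 B5.
U+60BA: 3-byte form → E6 82 BA.
U+702A1: 4-byte form → F1 B0 8A A1.
Concatenated (14 bytes): E5 B4 9F F1 A2 98 B5 E6 82 BA F1 B0 8A A1.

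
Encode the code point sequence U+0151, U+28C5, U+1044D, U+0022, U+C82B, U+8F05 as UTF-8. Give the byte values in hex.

C5 91 E2 A3 85 F0 90 91 8D 22 EC A0 AB E8 BC 85

U+0151: 2-byte form → C5 91.
U+28C5: 3-byte form → E2 A3 85.
U+1044D: 4-byte form → F0 90 91 8D.
U+0022: 1-byte form → 22.
U+C82B: 3-byte form → EC A0 AB.
U+8F05: 3-byte form → E8 BC 85.
Concatenated (16 bytes): C5 91 E2 A3 85 F0 90 91 8D 22 EC A0 AB E8 BC 85.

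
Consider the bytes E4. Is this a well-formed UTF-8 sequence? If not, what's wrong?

invalid (sequence truncated)

Leading byte 0xE4 = 11100100 → 3-byte form, but only 1 byte is present.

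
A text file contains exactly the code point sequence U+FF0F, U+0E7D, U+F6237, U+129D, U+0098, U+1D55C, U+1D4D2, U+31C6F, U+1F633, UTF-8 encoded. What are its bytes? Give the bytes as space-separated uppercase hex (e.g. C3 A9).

EF BC 8F E0 B9 BD F3 B6 88 B7 E1 8A 9D C2 98 F0 9D 95 9C F0 9D 93 92 F0 B1 B1 AF F0 9F 98 B3

U+FF0F: 3-byte form → EF BC 8F.
U+0E7D: 3-byte form → E0 B9 BD.
U+F6237: 4-byte form → F3 B6 88 B7.
U+129D: 3-byte form → E1 8A 9D.
U+0098: 2-byte form → C2 98.
U+1D55C: 4-byte form → F0 9D 95 9C.
U+1D4D2: 4-byte form → F0 9D 93 92.
U+31C6F: 4-byte form → F0 B1 B1 AF.
U+1F633: 4-byte form → F0 9F 98 B3.
Concatenated (31 bytes): EF BC 8F E0 B9 BD F3 B6 88 B7 E1 8A 9D C2 98 F0 9D 95 9C F0 9D 93 92 F0 B1 B1 AF F0 9F 98 B3.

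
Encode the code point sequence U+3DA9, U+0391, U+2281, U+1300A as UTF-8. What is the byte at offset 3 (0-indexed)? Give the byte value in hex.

U+3DA9 → 3-byte form E3 B6 A9 at offsets 0–2.
U+0391 → 2-byte form CE 91 at offsets 3–4.
Offset 3 falls in char 2's range; it's byte 1 of CE 91 = 0xCE.

0xCE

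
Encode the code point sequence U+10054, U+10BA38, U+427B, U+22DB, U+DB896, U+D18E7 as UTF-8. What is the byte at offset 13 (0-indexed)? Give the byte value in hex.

U+10054 → 4-byte form F0 90 81 94 at offsets 0–3.
U+10BA38 → 4-byte form F4 8B A8 B8 at offsets 4–7.
U+427B → 3-byte form E4 89 BB at offsets 8–10.
U+22DB → 3-byte form E2 8B 9B at offsets 11–13.
Offset 13 falls in char 4's range; it's byte 3 of E2 8B 9B = 0x9B.

0x9B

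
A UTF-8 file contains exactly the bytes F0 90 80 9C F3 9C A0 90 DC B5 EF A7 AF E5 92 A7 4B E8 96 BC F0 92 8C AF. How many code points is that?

Byte at offset 0: 0xF0 = 11110000 → 4-byte char (#1). Advance 4.
Byte at offset 4: 0xF3 = 11110011 → 4-byte char (#2). Advance 4.
Byte at offset 8: 0xDC = 11011100 → 2-byte char (#3). Advance 2.
Byte at offset 10: 0xEF = 11101111 → 3-byte char (#4). Advance 3.
Byte at offset 13: 0xE5 = 11100101 → 3-byte char (#5). Advance 3.
Byte at offset 16: 0x4B = 01001011 → 1-byte char (#6). Advance 1.
Byte at offset 17: 0xE8 = 11101000 → 3-byte char (#7). Advance 3.
Byte at offset 20: 0xF0 = 11110000 → 4-byte char (#8). Advance 4.
Reached end at offset 24 after 8 code points.

8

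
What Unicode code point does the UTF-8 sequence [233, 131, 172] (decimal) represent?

Leading byte 0xE9 = 11101001 matches 1110xxxx → 3-byte sequence.
Byte 1: 0xE9 = 11101001, payload 1001 (4 bits).
Byte 2: 0x83 = 10000011 (10xxxxxx ✓), payload 000011.
Byte 3: 0xAC = 10101100 (10xxxxxx ✓), payload 101100.
Concatenate: 1001000011101100 = 0x90EC (16 bits → U+90EC).

U+90EC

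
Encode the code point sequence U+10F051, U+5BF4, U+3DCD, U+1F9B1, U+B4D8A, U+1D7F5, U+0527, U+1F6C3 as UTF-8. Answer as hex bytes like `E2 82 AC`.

F4 8F 81 91 E5 AF B4 E3 B7 8D F0 9F A6 B1 F2 B4 B6 8A F0 9D 9F B5 D4 A7 F0 9F 9B 83

U+10F051: 4-byte form → F4 8F 81 91.
U+5BF4: 3-byte form → E5 AF B4.
U+3DCD: 3-byte form → E3 B7 8D.
U+1F9B1: 4-byte form → F0 9F A6 B1.
U+B4D8A: 4-byte form → F2 B4 B6 8A.
U+1D7F5: 4-byte form → F0 9D 9F B5.
U+0527: 2-byte form → D4 A7.
U+1F6C3: 4-byte form → F0 9F 9B 83.
Concatenated (28 bytes): F4 8F 81 91 E5 AF B4 E3 B7 8D F0 9F A6 B1 F2 B4 B6 8A F0 9D 9F B5 D4 A7 F0 9F 9B 83.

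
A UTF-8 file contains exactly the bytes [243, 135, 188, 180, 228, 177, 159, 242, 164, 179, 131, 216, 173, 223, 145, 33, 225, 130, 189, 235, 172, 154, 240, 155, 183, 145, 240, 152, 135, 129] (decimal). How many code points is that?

10

Byte at offset 0: 0xF3 = 11110011 → 4-byte char (#1). Advance 4.
Byte at offset 4: 0xE4 = 11100100 → 3-byte char (#2). Advance 3.
Byte at offset 7: 0xF2 = 11110010 → 4-byte char (#3). Advance 4.
Byte at offset 11: 0xD8 = 11011000 → 2-byte char (#4). Advance 2.
Byte at offset 13: 0xDF = 11011111 → 2-byte char (#5). Advance 2.
Byte at offset 15: 0x21 = 00100001 → 1-byte char (#6). Advance 1.
Byte at offset 16: 0xE1 = 11100001 → 3-byte char (#7). Advance 3.
Byte at offset 19: 0xEB = 11101011 → 3-byte char (#8). Advance 3.
Byte at offset 22: 0xF0 = 11110000 → 4-byte char (#9). Advance 4.
Byte at offset 26: 0xF0 = 11110000 → 4-byte char (#10). Advance 4.
Reached end at offset 30 after 10 code points.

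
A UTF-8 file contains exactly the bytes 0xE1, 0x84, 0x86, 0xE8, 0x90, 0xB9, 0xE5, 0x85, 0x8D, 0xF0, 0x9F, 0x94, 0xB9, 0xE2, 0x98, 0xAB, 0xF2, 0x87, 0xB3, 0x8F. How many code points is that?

6

Byte at offset 0: 0xE1 = 11100001 → 3-byte char (#1). Advance 3.
Byte at offset 3: 0xE8 = 11101000 → 3-byte char (#2). Advance 3.
Byte at offset 6: 0xE5 = 11100101 → 3-byte char (#3). Advance 3.
Byte at offset 9: 0xF0 = 11110000 → 4-byte char (#4). Advance 4.
Byte at offset 13: 0xE2 = 11100010 → 3-byte char (#5). Advance 3.
Byte at offset 16: 0xF2 = 11110010 → 4-byte char (#6). Advance 4.
Reached end at offset 20 after 6 code points.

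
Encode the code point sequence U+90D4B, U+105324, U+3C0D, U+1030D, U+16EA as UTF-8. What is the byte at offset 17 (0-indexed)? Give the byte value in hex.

0xAA

U+90D4B → 4-byte form F2 90 B5 8B at offsets 0–3.
U+105324 → 4-byte form F4 85 8C A4 at offsets 4–7.
U+3C0D → 3-byte form E3 B0 8D at offsets 8–10.
U+1030D → 4-byte form F0 90 8C 8D at offsets 11–14.
U+16EA → 3-byte form E1 9B AA at offsets 15–17.
Offset 17 falls in char 5's range; it's byte 3 of E1 9B AA = 0xAA.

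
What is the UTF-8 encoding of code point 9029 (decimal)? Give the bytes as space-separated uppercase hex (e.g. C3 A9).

U+2345 = 0x2345 = 9029 decimal. In range U+0800–U+FFFF → 3-byte form: 1110xxxx 10xxxxxx 10xxxxxx.
Binary (16 bits): 0010001101000101.
Split 4+6+6: 0010 | 001101 | 000101.
Byte 1: 11100010 = 0xE2.
Byte 2: 10001101 = 0x8D.
Byte 3: 10000101 = 0x85.

E2 8D 85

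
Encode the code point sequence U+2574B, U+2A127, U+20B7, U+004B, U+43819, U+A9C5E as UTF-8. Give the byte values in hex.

F0 A5 9D 8B F0 AA 84 A7 E2 82 B7 4B F1 83 A0 99 F2 A9 B1 9E

U+2574B: 4-byte form → F0 A5 9D 8B.
U+2A127: 4-byte form → F0 AA 84 A7.
U+20B7: 3-byte form → E2 82 B7.
U+004B: 1-byte form → 4B.
U+43819: 4-byte form → F1 83 A0 99.
U+A9C5E: 4-byte form → F2 A9 B1 9E.
Concatenated (20 bytes): F0 A5 9D 8B F0 AA 84 A7 E2 82 B7 4B F1 83 A0 99 F2 A9 B1 9E.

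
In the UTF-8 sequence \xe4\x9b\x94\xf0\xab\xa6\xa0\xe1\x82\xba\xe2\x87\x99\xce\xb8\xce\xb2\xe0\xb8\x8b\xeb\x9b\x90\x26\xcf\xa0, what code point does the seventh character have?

U+0E0B

Offset 0: leading byte 0xE4 = 11100100 → 3-byte char #1 = E4 9B 94.
Offset 3: leading byte 0xF0 = 11110000 → 4-byte char #2 = F0 AB A6 A0.
Offset 7: leading byte 0xE1 = 11100001 → 3-byte char #3 = E1 82 BA.
Offset 10: leading byte 0xE2 = 11100010 → 3-byte char #4 = E2 87 99.
Offset 13: leading byte 0xCE = 11001110 → 2-byte char #5 = CE B8.
Offset 15: leading byte 0xCE = 11001110 → 2-byte char #6 = CE B2.
Offset 17: leading byte 0xE0 = 11100000 → 3-byte char #7 = E0 B8 8B.
Leading byte 0xE0 = 11100000 matches 1110xxxx → 3-byte sequence.
Byte 1: 0xE0 = 11100000, payload 0000 (4 bits).
Byte 2: 0xB8 = 10111000 (10xxxxxx ✓), payload 111000.
Byte 3: 0x8B = 10001011 (10xxxxxx ✓), payload 001011.
Concatenate: 0000111000001011 = 0xE0B (16 bits → U+0E0B).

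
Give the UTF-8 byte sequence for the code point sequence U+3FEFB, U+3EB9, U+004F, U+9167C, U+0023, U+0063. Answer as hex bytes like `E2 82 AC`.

F0 BF BB BB E3 BA B9 4F F2 91 99 BC 23 63

U+3FEFB: 4-byte form → F0 BF BB BB.
U+3EB9: 3-byte form → E3 BA B9.
U+004F: 1-byte form → 4F.
U+9167C: 4-byte form → F2 91 99 BC.
U+0023: 1-byte form → 23.
U+0063: 1-byte form → 63.
Concatenated (14 bytes): F0 BF BB BB E3 BA B9 4F F2 91 99 BC 23 63.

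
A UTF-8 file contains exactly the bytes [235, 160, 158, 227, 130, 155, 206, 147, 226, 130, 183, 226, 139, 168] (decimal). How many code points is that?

5

Byte at offset 0: 0xEB = 11101011 → 3-byte char (#1). Advance 3.
Byte at offset 3: 0xE3 = 11100011 → 3-byte char (#2). Advance 3.
Byte at offset 6: 0xCE = 11001110 → 2-byte char (#3). Advance 2.
Byte at offset 8: 0xE2 = 11100010 → 3-byte char (#4). Advance 3.
Byte at offset 11: 0xE2 = 11100010 → 3-byte char (#5). Advance 3.
Reached end at offset 14 after 5 code points.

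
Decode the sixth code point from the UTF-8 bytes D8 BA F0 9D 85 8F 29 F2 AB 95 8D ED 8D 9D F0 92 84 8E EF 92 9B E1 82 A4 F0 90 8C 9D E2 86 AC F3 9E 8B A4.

Offset 0: leading byte 0xD8 = 11011000 → 2-byte char #1 = D8 BA.
Offset 2: leading byte 0xF0 = 11110000 → 4-byte char #2 = F0 9D 85 8F.
Offset 6: leading byte 0x29 = 00101001 → 1-byte char #3 = 29.
Offset 7: leading byte 0xF2 = 11110010 → 4-byte char #4 = F2 AB 95 8D.
Offset 11: leading byte 0xED = 11101101 → 3-byte char #5 = ED 8D 9D.
Offset 14: leading byte 0xF0 = 11110000 → 4-byte char #6 = F0 92 84 8E.
Leading byte 0xF0 = 11110000 matches 11110xxx → 4-byte sequence.
Byte 1: 0xF0 = 11110000, payload 000 (3 bits).
Byte 2: 0x92 = 10010010 (10xxxxxx ✓), payload 010010.
Byte 3: 0x84 = 10000100 (10xxxxxx ✓), payload 000100.
Byte 4: 0x8E = 10001110 (10xxxxxx ✓), payload 001110.
Concatenate: 000010010000100001110 = 0x1210E (21 bits → U+1210E).

U+1210E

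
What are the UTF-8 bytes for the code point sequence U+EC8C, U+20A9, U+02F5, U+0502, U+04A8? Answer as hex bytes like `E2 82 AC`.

U+EC8C: 3-byte form → EE B2 8C.
U+20A9: 3-byte form → E2 82 A9.
U+02F5: 2-byte form → CB B5.
U+0502: 2-byte form → D4 82.
U+04A8: 2-byte form → D2 A8.
Concatenated (12 bytes): EE B2 8C E2 82 A9 CB B5 D4 82 D2 A8.

EE B2 8C E2 82 A9 CB B5 D4 82 D2 A8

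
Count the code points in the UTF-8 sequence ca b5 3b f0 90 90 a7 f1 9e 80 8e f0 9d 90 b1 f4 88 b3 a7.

Byte at offset 0: 0xCA = 11001010 → 2-byte char (#1). Advance 2.
Byte at offset 2: 0x3B = 00111011 → 1-byte char (#2). Advance 1.
Byte at offset 3: 0xF0 = 11110000 → 4-byte char (#3). Advance 4.
Byte at offset 7: 0xF1 = 11110001 → 4-byte char (#4). Advance 4.
Byte at offset 11: 0xF0 = 11110000 → 4-byte char (#5). Advance 4.
Byte at offset 15: 0xF4 = 11110100 → 4-byte char (#6). Advance 4.
Reached end at offset 19 after 6 code points.

6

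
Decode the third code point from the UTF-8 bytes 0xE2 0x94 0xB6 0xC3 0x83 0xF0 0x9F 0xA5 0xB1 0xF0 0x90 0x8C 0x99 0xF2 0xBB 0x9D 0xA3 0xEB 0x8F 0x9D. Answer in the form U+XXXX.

Offset 0: leading byte 0xE2 = 11100010 → 3-byte char #1 = E2 94 B6.
Offset 3: leading byte 0xC3 = 11000011 → 2-byte char #2 = C3 83.
Offset 5: leading byte 0xF0 = 11110000 → 4-byte char #3 = F0 9F A5 B1.
Leading byte 0xF0 = 11110000 matches 11110xxx → 4-byte sequence.
Byte 1: 0xF0 = 11110000, payload 000 (3 bits).
Byte 2: 0x9F = 10011111 (10xxxxxx ✓), payload 011111.
Byte 3: 0xA5 = 10100101 (10xxxxxx ✓), payload 100101.
Byte 4: 0xB1 = 10110001 (10xxxxxx ✓), payload 110001.
Concatenate: 000011111100101110001 = 0x1F971 (21 bits → U+1F971).

U+1F971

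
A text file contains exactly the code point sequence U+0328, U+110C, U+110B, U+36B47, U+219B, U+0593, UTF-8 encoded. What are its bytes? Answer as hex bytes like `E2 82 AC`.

U+0328: 2-byte form → CC A8.
U+110C: 3-byte form → E1 84 8C.
U+110B: 3-byte form → E1 84 8B.
U+36B47: 4-byte form → F0 B6 AD 87.
U+219B: 3-byte form → E2 86 9B.
U+0593: 2-byte form → D6 93.
Concatenated (17 bytes): CC A8 E1 84 8C E1 84 8B F0 B6 AD 87 E2 86 9B D6 93.

CC A8 E1 84 8C E1 84 8B F0 B6 AD 87 E2 86 9B D6 93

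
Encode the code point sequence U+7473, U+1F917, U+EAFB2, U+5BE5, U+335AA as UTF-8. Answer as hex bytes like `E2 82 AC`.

U+7473: 3-byte form → E7 91 B3.
U+1F917: 4-byte form → F0 9F A4 97.
U+EAFB2: 4-byte form → F3 AA BE B2.
U+5BE5: 3-byte form → E5 AF A5.
U+335AA: 4-byte form → F0 B3 96 AA.
Concatenated (18 bytes): E7 91 B3 F0 9F A4 97 F3 AA BE B2 E5 AF A5 F0 B3 96 AA.

E7 91 B3 F0 9F A4 97 F3 AA BE B2 E5 AF A5 F0 B3 96 AA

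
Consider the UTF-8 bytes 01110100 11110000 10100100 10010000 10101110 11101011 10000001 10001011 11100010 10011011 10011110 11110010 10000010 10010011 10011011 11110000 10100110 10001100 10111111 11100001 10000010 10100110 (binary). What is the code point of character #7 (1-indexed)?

Offset 0: leading byte 0x74 = 01110100 → 1-byte char #1 = 74.
Offset 1: leading byte 0xF0 = 11110000 → 4-byte char #2 = F0 A4 90 AE.
Offset 5: leading byte 0xEB = 11101011 → 3-byte char #3 = EB 81 8B.
Offset 8: leading byte 0xE2 = 11100010 → 3-byte char #4 = E2 9B 9E.
Offset 11: leading byte 0xF2 = 11110010 → 4-byte char #5 = F2 82 93 9B.
Offset 15: leading byte 0xF0 = 11110000 → 4-byte char #6 = F0 A6 8C BF.
Offset 19: leading byte 0xE1 = 11100001 → 3-byte char #7 = E1 82 A6.
Leading byte 0xE1 = 11100001 matches 1110xxxx → 3-byte sequence.
Byte 1: 0xE1 = 11100001, payload 0001 (4 bits).
Byte 2: 0x82 = 10000010 (10xxxxxx ✓), payload 000010.
Byte 3: 0xA6 = 10100110 (10xxxxxx ✓), payload 100110.
Concatenate: 0001000010100110 = 0x10A6 (16 bits → U+10A6).

U+10A6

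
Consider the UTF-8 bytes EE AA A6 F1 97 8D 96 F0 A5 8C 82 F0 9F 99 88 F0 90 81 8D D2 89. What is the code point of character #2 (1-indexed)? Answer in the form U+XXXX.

U+57356

Offset 0: leading byte 0xEE = 11101110 → 3-byte char #1 = EE AA A6.
Offset 3: leading byte 0xF1 = 11110001 → 4-byte char #2 = F1 97 8D 96.
Leading byte 0xF1 = 11110001 matches 11110xxx → 4-byte sequence.
Byte 1: 0xF1 = 11110001, payload 001 (3 bits).
Byte 2: 0x97 = 10010111 (10xxxxxx ✓), payload 010111.
Byte 3: 0x8D = 10001101 (10xxxxxx ✓), payload 001101.
Byte 4: 0x96 = 10010110 (10xxxxxx ✓), payload 010110.
Concatenate: 001010111001101010110 = 0x57356 (21 bits → U+57356).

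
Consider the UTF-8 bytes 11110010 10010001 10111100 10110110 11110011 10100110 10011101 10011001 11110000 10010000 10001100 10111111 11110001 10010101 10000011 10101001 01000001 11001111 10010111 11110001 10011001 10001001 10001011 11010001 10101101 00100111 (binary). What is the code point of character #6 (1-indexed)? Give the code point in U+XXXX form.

Offset 0: leading byte 0xF2 = 11110010 → 4-byte char #1 = F2 91 BC B6.
Offset 4: leading byte 0xF3 = 11110011 → 4-byte char #2 = F3 A6 9D 99.
Offset 8: leading byte 0xF0 = 11110000 → 4-byte char #3 = F0 90 8C BF.
Offset 12: leading byte 0xF1 = 11110001 → 4-byte char #4 = F1 95 83 A9.
Offset 16: leading byte 0x41 = 01000001 → 1-byte char #5 = 41.
Offset 17: leading byte 0xCF = 11001111 → 2-byte char #6 = CF 97.
Leading byte 0xCF = 11001111 matches 110xxxxx → 2-byte sequence.
Byte 1: 0xCF = 11001111, payload 01111 (5 bits).
Byte 2: 0x97 = 10010111 (10xxxxxx ✓), payload 010111.
Concatenate: 01111010111 = 0x3D7 (11 bits → U+03D7).

U+03D7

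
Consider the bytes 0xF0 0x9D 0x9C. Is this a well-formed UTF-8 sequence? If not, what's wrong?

invalid (sequence truncated)

Leading byte 0xF0 = 11110000 → 4-byte form, but only 3 bytes are present.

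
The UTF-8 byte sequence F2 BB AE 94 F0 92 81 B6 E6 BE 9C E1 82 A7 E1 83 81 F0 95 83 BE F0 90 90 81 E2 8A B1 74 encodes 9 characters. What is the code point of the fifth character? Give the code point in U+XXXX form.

U+10C1

Offset 0: leading byte 0xF2 = 11110010 → 4-byte char #1 = F2 BB AE 94.
Offset 4: leading byte 0xF0 = 11110000 → 4-byte char #2 = F0 92 81 B6.
Offset 8: leading byte 0xE6 = 11100110 → 3-byte char #3 = E6 BE 9C.
Offset 11: leading byte 0xE1 = 11100001 → 3-byte char #4 = E1 82 A7.
Offset 14: leading byte 0xE1 = 11100001 → 3-byte char #5 = E1 83 81.
Leading byte 0xE1 = 11100001 matches 1110xxxx → 3-byte sequence.
Byte 1: 0xE1 = 11100001, payload 0001 (4 bits).
Byte 2: 0x83 = 10000011 (10xxxxxx ✓), payload 000011.
Byte 3: 0x81 = 10000001 (10xxxxxx ✓), payload 000001.
Concatenate: 0001000011000001 = 0x10C1 (16 bits → U+10C1).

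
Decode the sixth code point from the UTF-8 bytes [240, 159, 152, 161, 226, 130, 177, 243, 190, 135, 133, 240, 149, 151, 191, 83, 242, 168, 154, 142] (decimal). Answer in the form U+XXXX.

Offset 0: leading byte 0xF0 = 11110000 → 4-byte char #1 = F0 9F 98 A1.
Offset 4: leading byte 0xE2 = 11100010 → 3-byte char #2 = E2 82 B1.
Offset 7: leading byte 0xF3 = 11110011 → 4-byte char #3 = F3 BE 87 85.
Offset 11: leading byte 0xF0 = 11110000 → 4-byte char #4 = F0 95 97 BF.
Offset 15: leading byte 0x53 = 01010011 → 1-byte char #5 = 53.
Offset 16: leading byte 0xF2 = 11110010 → 4-byte char #6 = F2 A8 9A 8E.
Leading byte 0xF2 = 11110010 matches 11110xxx → 4-byte sequence.
Byte 1: 0xF2 = 11110010, payload 010 (3 bits).
Byte 2: 0xA8 = 10101000 (10xxxxxx ✓), payload 101000.
Byte 3: 0x9A = 10011010 (10xxxxxx ✓), payload 011010.
Byte 4: 0x8E = 10001110 (10xxxxxx ✓), payload 001110.
Concatenate: 010101000011010001110 = 0xA868E (21 bits → U+A868E).

U+A868E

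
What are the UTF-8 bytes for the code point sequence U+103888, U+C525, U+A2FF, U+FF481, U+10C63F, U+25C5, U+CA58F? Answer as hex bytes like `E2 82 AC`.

F4 83 A2 88 EC 94 A5 EA 8B BF F3 BF 92 81 F4 8C 98 BF E2 97 85 F3 8A 96 8F

U+103888: 4-byte form → F4 83 A2 88.
U+C525: 3-byte form → EC 94 A5.
U+A2FF: 3-byte form → EA 8B BF.
U+FF481: 4-byte form → F3 BF 92 81.
U+10C63F: 4-byte form → F4 8C 98 BF.
U+25C5: 3-byte form → E2 97 85.
U+CA58F: 4-byte form → F3 8A 96 8F.
Concatenated (25 bytes): F4 83 A2 88 EC 94 A5 EA 8B BF F3 BF 92 81 F4 8C 98 BF E2 97 85 F3 8A 96 8F.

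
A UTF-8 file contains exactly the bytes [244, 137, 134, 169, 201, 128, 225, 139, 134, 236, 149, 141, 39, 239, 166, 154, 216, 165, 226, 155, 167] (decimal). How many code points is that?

Byte at offset 0: 0xF4 = 11110100 → 4-byte char (#1). Advance 4.
Byte at offset 4: 0xC9 = 11001001 → 2-byte char (#2). Advance 2.
Byte at offset 6: 0xE1 = 11100001 → 3-byte char (#3). Advance 3.
Byte at offset 9: 0xEC = 11101100 → 3-byte char (#4). Advance 3.
Byte at offset 12: 0x27 = 00100111 → 1-byte char (#5). Advance 1.
Byte at offset 13: 0xEF = 11101111 → 3-byte char (#6). Advance 3.
Byte at offset 16: 0xD8 = 11011000 → 2-byte char (#7). Advance 2.
Byte at offset 18: 0xE2 = 11100010 → 3-byte char (#8). Advance 3.
Reached end at offset 21 after 8 code points.

8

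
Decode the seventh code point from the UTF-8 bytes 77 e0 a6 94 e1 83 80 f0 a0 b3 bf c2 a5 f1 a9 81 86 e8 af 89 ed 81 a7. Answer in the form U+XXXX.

U+8BC9

Offset 0: leading byte 0x77 = 01110111 → 1-byte char #1 = 77.
Offset 1: leading byte 0xE0 = 11100000 → 3-byte char #2 = E0 A6 94.
Offset 4: leading byte 0xE1 = 11100001 → 3-byte char #3 = E1 83 80.
Offset 7: leading byte 0xF0 = 11110000 → 4-byte char #4 = F0 A0 B3 BF.
Offset 11: leading byte 0xC2 = 11000010 → 2-byte char #5 = C2 A5.
Offset 13: leading byte 0xF1 = 11110001 → 4-byte char #6 = F1 A9 81 86.
Offset 17: leading byte 0xE8 = 11101000 → 3-byte char #7 = E8 AF 89.
Leading byte 0xE8 = 11101000 matches 1110xxxx → 3-byte sequence.
Byte 1: 0xE8 = 11101000, payload 1000 (4 bits).
Byte 2: 0xAF = 10101111 (10xxxxxx ✓), payload 101111.
Byte 3: 0x89 = 10001001 (10xxxxxx ✓), payload 001001.
Concatenate: 1000101111001001 = 0x8BC9 (16 bits → U+8BC9).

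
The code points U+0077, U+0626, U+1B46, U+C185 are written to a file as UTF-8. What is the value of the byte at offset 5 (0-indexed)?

U+0077 → 1-byte form 77 at offsets 0–0.
U+0626 → 2-byte form D8 A6 at offsets 1–2.
U+1B46 → 3-byte form E1 AD 86 at offsets 3–5.
Offset 5 falls in char 3's range; it's byte 3 of E1 AD 86 = 0x86.

0x86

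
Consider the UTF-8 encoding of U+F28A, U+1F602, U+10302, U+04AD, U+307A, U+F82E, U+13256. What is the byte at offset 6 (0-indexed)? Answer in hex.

U+F28A → 3-byte form EF 8A 8A at offsets 0–2.
U+1F602 → 4-byte form F0 9F 98 82 at offsets 3–6.
Offset 6 falls in char 2's range; it's byte 4 of F0 9F 98 82 = 0x82.

0x82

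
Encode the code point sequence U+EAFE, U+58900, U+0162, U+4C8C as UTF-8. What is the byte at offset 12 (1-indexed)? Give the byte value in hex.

0x8C

1-indexed offset 12 is 0-indexed offset 11.
U+EAFE → 3-byte form EE AB BE at offsets 0–2.
U+58900 → 4-byte form F1 98 A4 80 at offsets 3–6.
U+0162 → 2-byte form C5 A2 at offsets 7–8.
U+4C8C → 3-byte form E4 B2 8C at offsets 9–11.
Offset 11 falls in char 4's range; it's byte 3 of E4 B2 8C = 0x8C.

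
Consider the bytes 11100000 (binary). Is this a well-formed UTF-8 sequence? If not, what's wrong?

invalid (sequence truncated)

Leading byte 0xE0 = 11100000 → 3-byte form, but only 1 byte is present.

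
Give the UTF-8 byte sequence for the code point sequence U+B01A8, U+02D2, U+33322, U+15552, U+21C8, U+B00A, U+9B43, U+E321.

F2 B0 86 A8 CB 92 F0 B3 8C A2 F0 95 95 92 E2 87 88 EB 80 8A E9 AD 83 EE 8C A1

U+B01A8: 4-byte form → F2 B0 86 A8.
U+02D2: 2-byte form → CB 92.
U+33322: 4-byte form → F0 B3 8C A2.
U+15552: 4-byte form → F0 95 95 92.
U+21C8: 3-byte form → E2 87 88.
U+B00A: 3-byte form → EB 80 8A.
U+9B43: 3-byte form → E9 AD 83.
U+E321: 3-byte form → EE 8C A1.
Concatenated (26 bytes): F2 B0 86 A8 CB 92 F0 B3 8C A2 F0 95 95 92 E2 87 88 EB 80 8A E9 AD 83 EE 8C A1.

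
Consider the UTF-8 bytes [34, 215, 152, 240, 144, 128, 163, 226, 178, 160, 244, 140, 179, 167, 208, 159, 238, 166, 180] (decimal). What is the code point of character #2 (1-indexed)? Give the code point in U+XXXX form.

U+05D8

Offset 0: leading byte 0x22 = 00100010 → 1-byte char #1 = 22.
Offset 1: leading byte 0xD7 = 11010111 → 2-byte char #2 = D7 98.
Leading byte 0xD7 = 11010111 matches 110xxxxx → 2-byte sequence.
Byte 1: 0xD7 = 11010111, payload 10111 (5 bits).
Byte 2: 0x98 = 10011000 (10xxxxxx ✓), payload 011000.
Concatenate: 10111011000 = 0x5D8 (11 bits → U+05D8).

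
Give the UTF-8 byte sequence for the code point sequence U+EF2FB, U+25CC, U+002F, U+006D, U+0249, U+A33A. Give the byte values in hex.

U+EF2FB: 4-byte form → F3 AF 8B BB.
U+25CC: 3-byte form → E2 97 8C.
U+002F: 1-byte form → 2F.
U+006D: 1-byte form → 6D.
U+0249: 2-byte form → C9 89.
U+A33A: 3-byte form → EA 8C BA.
Concatenated (14 bytes): F3 AF 8B BB E2 97 8C 2F 6D C9 89 EA 8C BA.

F3 AF 8B BB E2 97 8C 2F 6D C9 89 EA 8C BA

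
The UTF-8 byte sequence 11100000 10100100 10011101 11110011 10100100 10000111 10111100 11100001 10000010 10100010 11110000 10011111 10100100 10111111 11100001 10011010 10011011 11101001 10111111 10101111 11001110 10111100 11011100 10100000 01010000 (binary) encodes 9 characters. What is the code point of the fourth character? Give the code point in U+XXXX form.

U+1F93F

Offset 0: leading byte 0xE0 = 11100000 → 3-byte char #1 = E0 A4 9D.
Offset 3: leading byte 0xF3 = 11110011 → 4-byte char #2 = F3 A4 87 BC.
Offset 7: leading byte 0xE1 = 11100001 → 3-byte char #3 = E1 82 A2.
Offset 10: leading byte 0xF0 = 11110000 → 4-byte char #4 = F0 9F A4 BF.
Leading byte 0xF0 = 11110000 matches 11110xxx → 4-byte sequence.
Byte 1: 0xF0 = 11110000, payload 000 (3 bits).
Byte 2: 0x9F = 10011111 (10xxxxxx ✓), payload 011111.
Byte 3: 0xA4 = 10100100 (10xxxxxx ✓), payload 100100.
Byte 4: 0xBF = 10111111 (10xxxxxx ✓), payload 111111.
Concatenate: 000011111100100111111 = 0x1F93F (21 bits → U+1F93F).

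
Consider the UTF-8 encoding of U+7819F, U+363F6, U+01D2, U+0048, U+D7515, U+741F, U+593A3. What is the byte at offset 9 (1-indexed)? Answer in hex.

1-indexed offset 9 is 0-indexed offset 8.
U+7819F → 4-byte form F1 B8 86 9F at offsets 0–3.
U+363F6 → 4-byte form F0 B6 8F B6 at offsets 4–7.
U+01D2 → 2-byte form C7 92 at offsets 8–9.
Offset 8 falls in char 3's range; it's byte 1 of C7 92 = 0xC7.

0xC7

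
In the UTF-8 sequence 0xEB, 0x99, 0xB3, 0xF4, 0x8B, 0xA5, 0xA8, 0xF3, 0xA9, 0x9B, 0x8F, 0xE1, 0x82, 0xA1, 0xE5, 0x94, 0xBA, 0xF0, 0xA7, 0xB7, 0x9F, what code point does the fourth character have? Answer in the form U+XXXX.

U+10A1

Offset 0: leading byte 0xEB = 11101011 → 3-byte char #1 = EB 99 B3.
Offset 3: leading byte 0xF4 = 11110100 → 4-byte char #2 = F4 8B A5 A8.
Offset 7: leading byte 0xF3 = 11110011 → 4-byte char #3 = F3 A9 9B 8F.
Offset 11: leading byte 0xE1 = 11100001 → 3-byte char #4 = E1 82 A1.
Leading byte 0xE1 = 11100001 matches 1110xxxx → 3-byte sequence.
Byte 1: 0xE1 = 11100001, payload 0001 (4 bits).
Byte 2: 0x82 = 10000010 (10xxxxxx ✓), payload 000010.
Byte 3: 0xA1 = 10100001 (10xxxxxx ✓), payload 100001.
Concatenate: 0001000010100001 = 0x10A1 (16 bits → U+10A1).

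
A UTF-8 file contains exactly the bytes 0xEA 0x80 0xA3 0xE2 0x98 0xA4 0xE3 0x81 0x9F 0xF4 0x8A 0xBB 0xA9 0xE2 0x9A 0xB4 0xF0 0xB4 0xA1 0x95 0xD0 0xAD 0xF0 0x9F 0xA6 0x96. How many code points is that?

8

Byte at offset 0: 0xEA = 11101010 → 3-byte char (#1). Advance 3.
Byte at offset 3: 0xE2 = 11100010 → 3-byte char (#2). Advance 3.
Byte at offset 6: 0xE3 = 11100011 → 3-byte char (#3). Advance 3.
Byte at offset 9: 0xF4 = 11110100 → 4-byte char (#4). Advance 4.
Byte at offset 13: 0xE2 = 11100010 → 3-byte char (#5). Advance 3.
Byte at offset 16: 0xF0 = 11110000 → 4-byte char (#6). Advance 4.
Byte at offset 20: 0xD0 = 11010000 → 2-byte char (#7). Advance 2.
Byte at offset 22: 0xF0 = 11110000 → 4-byte char (#8). Advance 4.
Reached end at offset 26 after 8 code points.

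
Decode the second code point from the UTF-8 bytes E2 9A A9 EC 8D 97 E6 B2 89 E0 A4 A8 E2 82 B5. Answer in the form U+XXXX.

Offset 0: leading byte 0xE2 = 11100010 → 3-byte char #1 = E2 9A A9.
Offset 3: leading byte 0xEC = 11101100 → 3-byte char #2 = EC 8D 97.
Leading byte 0xEC = 11101100 matches 1110xxxx → 3-byte sequence.
Byte 1: 0xEC = 11101100, payload 1100 (4 bits).
Byte 2: 0x8D = 10001101 (10xxxxxx ✓), payload 001101.
Byte 3: 0x97 = 10010111 (10xxxxxx ✓), payload 010111.
Concatenate: 1100001101010111 = 0xC357 (16 bits → U+C357).

U+C357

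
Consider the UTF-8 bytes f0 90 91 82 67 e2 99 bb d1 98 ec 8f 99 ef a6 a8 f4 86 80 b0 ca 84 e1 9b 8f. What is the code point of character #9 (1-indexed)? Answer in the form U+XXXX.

U+16CF

Offset 0: leading byte 0xF0 = 11110000 → 4-byte char #1 = F0 90 91 82.
Offset 4: leading byte 0x67 = 01100111 → 1-byte char #2 = 67.
Offset 5: leading byte 0xE2 = 11100010 → 3-byte char #3 = E2 99 BB.
Offset 8: leading byte 0xD1 = 11010001 → 2-byte char #4 = D1 98.
Offset 10: leading byte 0xEC = 11101100 → 3-byte char #5 = EC 8F 99.
Offset 13: leading byte 0xEF = 11101111 → 3-byte char #6 = EF A6 A8.
Offset 16: leading byte 0xF4 = 11110100 → 4-byte char #7 = F4 86 80 B0.
Offset 20: leading byte 0xCA = 11001010 → 2-byte char #8 = CA 84.
Offset 22: leading byte 0xE1 = 11100001 → 3-byte char #9 = E1 9B 8F.
Leading byte 0xE1 = 11100001 matches 1110xxxx → 3-byte sequence.
Byte 1: 0xE1 = 11100001, payload 0001 (4 bits).
Byte 2: 0x9B = 10011011 (10xxxxxx ✓), payload 011011.
Byte 3: 0x8F = 10001111 (10xxxxxx ✓), payload 001111.
Concatenate: 0001011011001111 = 0x16CF (16 bits → U+16CF).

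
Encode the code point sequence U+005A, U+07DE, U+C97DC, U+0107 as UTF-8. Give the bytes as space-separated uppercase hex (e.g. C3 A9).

5A DF 9E F3 89 9F 9C C4 87

U+005A: 1-byte form → 5A.
U+07DE: 2-byte form → DF 9E.
U+C97DC: 4-byte form → F3 89 9F 9C.
U+0107: 2-byte form → C4 87.
Concatenated (9 bytes): 5A DF 9E F3 89 9F 9C C4 87.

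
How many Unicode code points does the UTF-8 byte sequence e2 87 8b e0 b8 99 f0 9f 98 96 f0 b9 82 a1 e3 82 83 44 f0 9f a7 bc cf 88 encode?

Byte at offset 0: 0xE2 = 11100010 → 3-byte char (#1). Advance 3.
Byte at offset 3: 0xE0 = 11100000 → 3-byte char (#2). Advance 3.
Byte at offset 6: 0xF0 = 11110000 → 4-byte char (#3). Advance 4.
Byte at offset 10: 0xF0 = 11110000 → 4-byte char (#4). Advance 4.
Byte at offset 14: 0xE3 = 11100011 → 3-byte char (#5). Advance 3.
Byte at offset 17: 0x44 = 01000100 → 1-byte char (#6). Advance 1.
Byte at offset 18: 0xF0 = 11110000 → 4-byte char (#7). Advance 4.
Byte at offset 22: 0xCF = 11001111 → 2-byte char (#8). Advance 2.
Reached end at offset 24 after 8 code points.

8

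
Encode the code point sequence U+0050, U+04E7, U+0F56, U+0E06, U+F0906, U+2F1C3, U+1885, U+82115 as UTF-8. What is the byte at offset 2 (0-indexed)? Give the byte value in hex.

0xA7

U+0050 → 1-byte form 50 at offsets 0–0.
U+04E7 → 2-byte form D3 A7 at offsets 1–2.
Offset 2 falls in char 2's range; it's byte 2 of D3 A7 = 0xA7.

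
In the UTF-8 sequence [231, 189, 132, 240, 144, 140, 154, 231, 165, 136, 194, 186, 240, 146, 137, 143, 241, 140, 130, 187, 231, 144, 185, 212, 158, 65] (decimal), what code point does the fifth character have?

U+1224F

Offset 0: leading byte 0xE7 = 11100111 → 3-byte char #1 = E7 BD 84.
Offset 3: leading byte 0xF0 = 11110000 → 4-byte char #2 = F0 90 8C 9A.
Offset 7: leading byte 0xE7 = 11100111 → 3-byte char #3 = E7 A5 88.
Offset 10: leading byte 0xC2 = 11000010 → 2-byte char #4 = C2 BA.
Offset 12: leading byte 0xF0 = 11110000 → 4-byte char #5 = F0 92 89 8F.
Leading byte 0xF0 = 11110000 matches 11110xxx → 4-byte sequence.
Byte 1: 0xF0 = 11110000, payload 000 (3 bits).
Byte 2: 0x92 = 10010010 (10xxxxxx ✓), payload 010010.
Byte 3: 0x89 = 10001001 (10xxxxxx ✓), payload 001001.
Byte 4: 0x8F = 10001111 (10xxxxxx ✓), payload 001111.
Concatenate: 000010010001001001111 = 0x1224F (21 bits → U+1224F).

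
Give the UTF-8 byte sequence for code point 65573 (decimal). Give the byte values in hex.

U+10025 = 0x10025 = 65573 decimal. In range U+10000–U+10FFFF → 4-byte form: 11110xxx 10xxxxxx 10xxxxxx 10xxxxxx.
Binary (21 bits): 000010000000000100101.
Split 3+6+6+6: 000 | 010000 | 000000 | 100101.
Byte 1: 11110000 = 0xF0.
Byte 2: 10010000 = 0x90.
Byte 3: 10000000 = 0x80.
Byte 4: 10100101 = 0xA5.

F0 90 80 A5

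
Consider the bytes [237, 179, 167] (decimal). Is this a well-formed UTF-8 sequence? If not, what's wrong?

invalid (encodes a surrogate (U+D800–U+DFFF))

Structurally a 3-byte sequence; payload = 0xDCE7.
But 0xDCE7 is in U+D800–U+DFFF, the surrogate range. Surrogates are not Unicode scalar values and are forbidden in UTF-8.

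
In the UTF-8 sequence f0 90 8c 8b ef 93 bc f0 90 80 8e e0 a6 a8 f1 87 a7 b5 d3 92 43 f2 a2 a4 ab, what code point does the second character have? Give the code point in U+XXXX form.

Offset 0: leading byte 0xF0 = 11110000 → 4-byte char #1 = F0 90 8C 8B.
Offset 4: leading byte 0xEF = 11101111 → 3-byte char #2 = EF 93 BC.
Leading byte 0xEF = 11101111 matches 1110xxxx → 3-byte sequence.
Byte 1: 0xEF = 11101111, payload 1111 (4 bits).
Byte 2: 0x93 = 10010011 (10xxxxxx ✓), payload 010011.
Byte 3: 0xBC = 10111100 (10xxxxxx ✓), payload 111100.
Concatenate: 1111010011111100 = 0xF4FC (16 bits → U+F4FC).

U+F4FC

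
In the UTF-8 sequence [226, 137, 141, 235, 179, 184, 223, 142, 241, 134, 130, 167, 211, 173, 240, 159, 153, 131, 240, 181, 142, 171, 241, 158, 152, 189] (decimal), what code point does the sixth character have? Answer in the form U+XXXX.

U+1F643

Offset 0: leading byte 0xE2 = 11100010 → 3-byte char #1 = E2 89 8D.
Offset 3: leading byte 0xEB = 11101011 → 3-byte char #2 = EB B3 B8.
Offset 6: leading byte 0xDF = 11011111 → 2-byte char #3 = DF 8E.
Offset 8: leading byte 0xF1 = 11110001 → 4-byte char #4 = F1 86 82 A7.
Offset 12: leading byte 0xD3 = 11010011 → 2-byte char #5 = D3 AD.
Offset 14: leading byte 0xF0 = 11110000 → 4-byte char #6 = F0 9F 99 83.
Leading byte 0xF0 = 11110000 matches 11110xxx → 4-byte sequence.
Byte 1: 0xF0 = 11110000, payload 000 (3 bits).
Byte 2: 0x9F = 10011111 (10xxxxxx ✓), payload 011111.
Byte 3: 0x99 = 10011001 (10xxxxxx ✓), payload 011001.
Byte 4: 0x83 = 10000011 (10xxxxxx ✓), payload 000011.
Concatenate: 000011111011001000011 = 0x1F643 (21 bits → U+1F643).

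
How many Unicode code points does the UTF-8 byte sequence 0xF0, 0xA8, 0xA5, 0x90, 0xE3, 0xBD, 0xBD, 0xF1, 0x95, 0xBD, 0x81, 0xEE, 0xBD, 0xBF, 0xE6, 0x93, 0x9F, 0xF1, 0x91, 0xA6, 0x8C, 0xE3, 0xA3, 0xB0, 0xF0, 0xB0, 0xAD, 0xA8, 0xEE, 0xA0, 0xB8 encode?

9

Byte at offset 0: 0xF0 = 11110000 → 4-byte char (#1). Advance 4.
Byte at offset 4: 0xE3 = 11100011 → 3-byte char (#2). Advance 3.
Byte at offset 7: 0xF1 = 11110001 → 4-byte char (#3). Advance 4.
Byte at offset 11: 0xEE = 11101110 → 3-byte char (#4). Advance 3.
Byte at offset 14: 0xE6 = 11100110 → 3-byte char (#5). Advance 3.
Byte at offset 17: 0xF1 = 11110001 → 4-byte char (#6). Advance 4.
Byte at offset 21: 0xE3 = 11100011 → 3-byte char (#7). Advance 3.
Byte at offset 24: 0xF0 = 11110000 → 4-byte char (#8). Advance 4.
Byte at offset 28: 0xEE = 11101110 → 3-byte char (#9). Advance 3.
Reached end at offset 31 after 9 code points.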